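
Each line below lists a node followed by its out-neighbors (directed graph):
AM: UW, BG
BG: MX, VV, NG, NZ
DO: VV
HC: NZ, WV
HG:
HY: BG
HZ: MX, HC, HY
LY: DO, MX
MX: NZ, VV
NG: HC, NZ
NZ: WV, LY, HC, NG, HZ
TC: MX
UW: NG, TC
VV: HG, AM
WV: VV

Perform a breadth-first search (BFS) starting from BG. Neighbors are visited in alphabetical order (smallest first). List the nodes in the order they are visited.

Visit BG; enqueue MX, NG, NZ, VV → queue [MX, NG, NZ, VV]
Visit MX → queue [NG, NZ, VV]
Visit NG; enqueue HC → queue [NZ, VV, HC]
Visit NZ; enqueue HZ, LY, WV → queue [VV, HC, HZ, LY, WV]
Visit VV; enqueue AM, HG → queue [HC, HZ, LY, WV, AM, HG]
Visit HC → queue [HZ, LY, WV, AM, HG]
Visit HZ; enqueue HY → queue [LY, WV, AM, HG, HY]
Visit LY; enqueue DO → queue [WV, AM, HG, HY, DO]
Visit WV → queue [AM, HG, HY, DO]
Visit AM; enqueue UW → queue [HG, HY, DO, UW]
Visit HG → queue [HY, DO, UW]
Visit HY → queue [DO, UW]
Visit DO → queue [UW]
Visit UW; enqueue TC → queue [TC]
Visit TC → queue []

BG MX NG NZ VV HC HZ LY WV AM HG HY DO UW TC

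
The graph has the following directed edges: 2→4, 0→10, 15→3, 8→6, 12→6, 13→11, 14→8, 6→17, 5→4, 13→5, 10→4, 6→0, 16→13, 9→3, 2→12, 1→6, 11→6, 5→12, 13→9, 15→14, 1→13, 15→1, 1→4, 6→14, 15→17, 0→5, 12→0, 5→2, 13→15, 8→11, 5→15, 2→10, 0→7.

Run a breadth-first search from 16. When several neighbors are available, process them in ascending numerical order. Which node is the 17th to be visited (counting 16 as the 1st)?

Visit 16; enqueue 13 → queue [13]
Visit 13; enqueue 5, 9, 11, 15 → queue [5, 9, 11, 15]
Visit 5; enqueue 2, 4, 12 → queue [9, 11, 15, 2, 4, 12]
Visit 9; enqueue 3 → queue [11, 15, 2, 4, 12, 3]
Visit 11; enqueue 6 → queue [15, 2, 4, 12, 3, 6]
Visit 15; enqueue 1, 14, 17 → queue [2, 4, 12, 3, 6, 1, 14, 17]
Visit 2; enqueue 10 → queue [4, 12, 3, 6, 1, 14, 17, 10]
Visit 4 → queue [12, 3, 6, 1, 14, 17, 10]
Visit 12; enqueue 0 → queue [3, 6, 1, 14, 17, 10, 0]
Visit 3 → queue [6, 1, 14, 17, 10, 0]
Visit 6 → queue [1, 14, 17, 10, 0]
Visit 1 → queue [14, 17, 10, 0]
Visit 14; enqueue 8 → queue [17, 10, 0, 8]
Visit 17 → queue [10, 0, 8]
Visit 10 → queue [0, 8]
Visit 0; enqueue 7 → queue [8, 7]
Visit 8 → queue [7]
Visit 7 → queue []

Visit order: 16, 13, 5, 9, 11, 15, 2, 4, 12, 3, 6, 1, 14, 17, 10, 0, 8, 7

8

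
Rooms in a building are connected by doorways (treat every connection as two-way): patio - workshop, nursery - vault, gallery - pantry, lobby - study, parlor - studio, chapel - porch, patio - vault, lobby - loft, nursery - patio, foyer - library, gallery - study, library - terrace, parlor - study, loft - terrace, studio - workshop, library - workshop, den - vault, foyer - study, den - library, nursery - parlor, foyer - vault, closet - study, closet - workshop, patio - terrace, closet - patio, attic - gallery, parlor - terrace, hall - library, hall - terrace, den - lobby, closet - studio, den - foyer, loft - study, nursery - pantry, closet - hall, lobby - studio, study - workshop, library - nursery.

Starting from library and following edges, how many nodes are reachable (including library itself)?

BFS from library visits: library, den, foyer, hall, nursery, terrace, workshop, lobby, vault, study, closet, pantry, parlor, patio, loft, studio, gallery, attic
Reachable nodes: 18 of 20 total.

18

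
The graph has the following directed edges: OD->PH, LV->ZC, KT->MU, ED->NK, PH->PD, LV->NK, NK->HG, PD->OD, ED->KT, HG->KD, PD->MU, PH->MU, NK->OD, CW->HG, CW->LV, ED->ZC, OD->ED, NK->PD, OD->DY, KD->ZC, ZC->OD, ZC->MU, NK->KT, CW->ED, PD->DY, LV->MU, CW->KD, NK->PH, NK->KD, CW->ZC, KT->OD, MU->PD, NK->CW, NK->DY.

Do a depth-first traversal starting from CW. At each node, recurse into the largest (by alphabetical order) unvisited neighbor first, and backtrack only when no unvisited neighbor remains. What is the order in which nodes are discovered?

CW → ZC → OD → PH → PD → MU → DY → ED → NK → KT → KD → HG → LV

Visit CW
CW → ZC
ZC → OD
OD → PH
PH → PD
PD → MU
PD → DY
OD → ED
ED → NK
NK → KT
NK → KD
NK → HG
CW → LV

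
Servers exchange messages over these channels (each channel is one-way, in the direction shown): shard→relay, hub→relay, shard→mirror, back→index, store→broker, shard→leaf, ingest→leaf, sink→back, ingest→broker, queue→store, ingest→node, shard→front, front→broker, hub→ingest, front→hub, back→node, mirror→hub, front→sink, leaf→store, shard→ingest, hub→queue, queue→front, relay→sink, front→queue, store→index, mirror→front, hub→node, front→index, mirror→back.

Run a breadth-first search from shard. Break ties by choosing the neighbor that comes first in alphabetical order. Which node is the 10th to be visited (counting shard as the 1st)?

queue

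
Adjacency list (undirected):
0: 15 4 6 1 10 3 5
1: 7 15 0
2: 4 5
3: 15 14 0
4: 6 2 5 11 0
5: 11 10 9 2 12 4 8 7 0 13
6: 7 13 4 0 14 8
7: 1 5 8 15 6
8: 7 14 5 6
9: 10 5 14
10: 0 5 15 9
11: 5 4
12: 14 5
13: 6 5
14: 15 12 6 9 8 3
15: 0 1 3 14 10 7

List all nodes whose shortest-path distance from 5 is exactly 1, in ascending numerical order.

Level 0: 5
Level 1: 0, 2, 4, 7, 8, 9, 10, 11, 12, 13
Level 2: 1, 3, 6, 14, 15

0, 2, 4, 7, 8, 9, 10, 11, 12, 13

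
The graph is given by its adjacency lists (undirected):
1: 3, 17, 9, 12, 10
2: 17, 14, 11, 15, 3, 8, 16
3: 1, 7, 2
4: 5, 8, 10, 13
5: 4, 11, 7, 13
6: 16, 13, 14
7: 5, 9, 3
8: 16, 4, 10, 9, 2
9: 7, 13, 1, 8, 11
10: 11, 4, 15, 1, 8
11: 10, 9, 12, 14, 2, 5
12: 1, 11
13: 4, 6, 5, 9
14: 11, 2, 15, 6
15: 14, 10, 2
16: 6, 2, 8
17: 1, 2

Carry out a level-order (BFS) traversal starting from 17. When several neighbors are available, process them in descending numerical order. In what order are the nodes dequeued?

17 2 1 16 15 14 11 8 3 12 10 9 6 5 4 7 13

Visit 17; enqueue 2, 1 → queue [2, 1]
Visit 2; enqueue 16, 15, 14, 11, 8, 3 → queue [1, 16, 15, 14, 11, 8, 3]
Visit 1; enqueue 12, 10, 9 → queue [16, 15, 14, 11, 8, 3, 12, 10, 9]
Visit 16; enqueue 6 → queue [15, 14, 11, 8, 3, 12, 10, 9, 6]
Visit 15 → queue [14, 11, 8, 3, 12, 10, 9, 6]
Visit 14 → queue [11, 8, 3, 12, 10, 9, 6]
Visit 11; enqueue 5 → queue [8, 3, 12, 10, 9, 6, 5]
Visit 8; enqueue 4 → queue [3, 12, 10, 9, 6, 5, 4]
Visit 3; enqueue 7 → queue [12, 10, 9, 6, 5, 4, 7]
Visit 12 → queue [10, 9, 6, 5, 4, 7]
Visit 10 → queue [9, 6, 5, 4, 7]
Visit 9; enqueue 13 → queue [6, 5, 4, 7, 13]
Visit 6 → queue [5, 4, 7, 13]
Visit 5 → queue [4, 7, 13]
Visit 4 → queue [7, 13]
Visit 7 → queue [13]
Visit 13 → queue []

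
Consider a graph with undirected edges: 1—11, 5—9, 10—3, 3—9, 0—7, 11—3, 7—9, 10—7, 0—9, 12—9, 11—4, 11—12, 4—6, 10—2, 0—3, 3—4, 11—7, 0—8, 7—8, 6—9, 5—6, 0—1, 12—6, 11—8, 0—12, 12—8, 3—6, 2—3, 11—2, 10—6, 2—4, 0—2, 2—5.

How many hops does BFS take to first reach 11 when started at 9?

2

Level 0: 9
Level 1: 0, 3, 5, 6, 7, 12
Level 2: 1, 2, 4, 8, 10, 11
11 first appears at level 2.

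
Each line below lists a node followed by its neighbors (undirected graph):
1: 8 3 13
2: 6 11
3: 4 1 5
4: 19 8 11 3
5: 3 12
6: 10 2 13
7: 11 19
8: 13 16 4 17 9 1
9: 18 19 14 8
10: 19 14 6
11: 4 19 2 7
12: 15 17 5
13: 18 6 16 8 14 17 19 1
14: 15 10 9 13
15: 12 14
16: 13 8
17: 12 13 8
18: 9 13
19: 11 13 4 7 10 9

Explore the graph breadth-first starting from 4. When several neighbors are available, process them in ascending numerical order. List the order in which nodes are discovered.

4 -> 3 -> 8 -> 11 -> 19 -> 1 -> 5 -> 9 -> 13 -> 16 -> 17 -> 2 -> 7 -> 10 -> 12 -> 14 -> 18 -> 6 -> 15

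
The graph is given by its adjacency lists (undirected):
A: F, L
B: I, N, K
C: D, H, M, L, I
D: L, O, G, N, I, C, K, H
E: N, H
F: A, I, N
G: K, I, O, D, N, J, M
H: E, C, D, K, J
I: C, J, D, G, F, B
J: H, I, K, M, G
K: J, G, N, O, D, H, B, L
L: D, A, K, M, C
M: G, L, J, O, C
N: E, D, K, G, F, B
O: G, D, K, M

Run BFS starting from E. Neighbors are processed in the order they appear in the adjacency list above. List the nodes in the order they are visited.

Visit E; enqueue N, H → queue [N, H]
Visit N; enqueue D, K, G, F, B → queue [H, D, K, G, F, B]
Visit H; enqueue C, J → queue [D, K, G, F, B, C, J]
Visit D; enqueue L, O, I → queue [K, G, F, B, C, J, L, O, I]
Visit K → queue [G, F, B, C, J, L, O, I]
Visit G; enqueue M → queue [F, B, C, J, L, O, I, M]
Visit F; enqueue A → queue [B, C, J, L, O, I, M, A]
Visit B → queue [C, J, L, O, I, M, A]
Visit C → queue [J, L, O, I, M, A]
Visit J → queue [L, O, I, M, A]
Visit L → queue [O, I, M, A]
Visit O → queue [I, M, A]
Visit I → queue [M, A]
Visit M → queue [A]
Visit A → queue []

E → N → H → D → K → G → F → B → C → J → L → O → I → M → A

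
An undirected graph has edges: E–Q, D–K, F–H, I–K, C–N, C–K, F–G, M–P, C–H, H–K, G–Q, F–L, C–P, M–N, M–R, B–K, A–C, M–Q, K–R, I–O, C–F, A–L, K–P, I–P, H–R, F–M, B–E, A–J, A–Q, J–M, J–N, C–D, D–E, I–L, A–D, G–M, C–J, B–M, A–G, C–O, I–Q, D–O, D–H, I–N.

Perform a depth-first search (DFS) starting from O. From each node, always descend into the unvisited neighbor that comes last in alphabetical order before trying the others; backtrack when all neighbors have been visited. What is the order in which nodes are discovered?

Visit O
O → I
I → Q
Q → M
M → R
R → K
K → P
P → C
C → N
N → J
J → A
A → L
L → F
F → H
H → D
D → E
E → B
F → G

O, I, Q, M, R, K, P, C, N, J, A, L, F, H, D, E, B, G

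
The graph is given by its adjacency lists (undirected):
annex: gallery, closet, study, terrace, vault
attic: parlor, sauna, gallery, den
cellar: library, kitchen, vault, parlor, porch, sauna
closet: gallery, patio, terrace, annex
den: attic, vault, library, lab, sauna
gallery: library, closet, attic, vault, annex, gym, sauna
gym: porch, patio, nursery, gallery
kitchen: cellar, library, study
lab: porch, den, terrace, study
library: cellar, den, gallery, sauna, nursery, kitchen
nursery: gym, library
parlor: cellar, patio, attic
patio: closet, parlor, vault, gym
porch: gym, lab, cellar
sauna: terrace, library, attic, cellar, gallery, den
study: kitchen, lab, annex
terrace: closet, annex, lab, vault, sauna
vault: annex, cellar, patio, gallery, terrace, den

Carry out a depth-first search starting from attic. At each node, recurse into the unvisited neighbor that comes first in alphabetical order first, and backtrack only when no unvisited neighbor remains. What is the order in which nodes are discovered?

attic, den, lab, porch, cellar, kitchen, library, gallery, annex, closet, patio, gym, nursery, parlor, vault, terrace, sauna, study

Visit attic
attic → den
den → lab
lab → porch
porch → cellar
cellar → kitchen
kitchen → library
library → gallery
gallery → annex
annex → closet
closet → patio
patio → gym
gym → nursery
patio → parlor
patio → vault
vault → terrace
terrace → sauna
annex → study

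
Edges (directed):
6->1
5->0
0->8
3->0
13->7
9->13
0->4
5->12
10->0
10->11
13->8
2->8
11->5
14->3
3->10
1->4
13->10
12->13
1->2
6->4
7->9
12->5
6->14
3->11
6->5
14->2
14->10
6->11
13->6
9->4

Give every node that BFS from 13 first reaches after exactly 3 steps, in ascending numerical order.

2, 3, 12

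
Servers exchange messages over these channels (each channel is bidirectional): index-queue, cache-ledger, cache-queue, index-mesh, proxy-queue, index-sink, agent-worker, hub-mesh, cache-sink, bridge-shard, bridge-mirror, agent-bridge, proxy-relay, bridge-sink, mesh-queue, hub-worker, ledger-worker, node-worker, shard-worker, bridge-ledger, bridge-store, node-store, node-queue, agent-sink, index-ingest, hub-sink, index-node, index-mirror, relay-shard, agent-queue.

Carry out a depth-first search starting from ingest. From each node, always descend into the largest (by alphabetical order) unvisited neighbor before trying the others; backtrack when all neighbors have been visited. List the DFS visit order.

ingest -> index -> sink -> hub -> worker -> shard -> relay -> proxy -> queue -> node -> store -> bridge -> mirror -> ledger -> cache -> agent -> mesh

Visit ingest
ingest → index
index → sink
sink → hub
hub → worker
worker → shard
shard → relay
relay → proxy
proxy → queue
queue → node
node → store
store → bridge
bridge → mirror
bridge → ledger
ledger → cache
bridge → agent
queue → mesh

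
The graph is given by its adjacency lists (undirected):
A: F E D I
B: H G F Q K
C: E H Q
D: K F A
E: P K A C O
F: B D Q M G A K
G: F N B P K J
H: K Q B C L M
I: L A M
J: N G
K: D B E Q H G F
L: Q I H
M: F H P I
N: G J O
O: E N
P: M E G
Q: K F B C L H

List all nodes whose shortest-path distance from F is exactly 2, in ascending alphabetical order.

C, E, H, I, J, L, N, P

Level 0: F
Level 1: A, B, D, G, K, M, Q
Level 2: C, E, H, I, J, L, N, P
Level 3: O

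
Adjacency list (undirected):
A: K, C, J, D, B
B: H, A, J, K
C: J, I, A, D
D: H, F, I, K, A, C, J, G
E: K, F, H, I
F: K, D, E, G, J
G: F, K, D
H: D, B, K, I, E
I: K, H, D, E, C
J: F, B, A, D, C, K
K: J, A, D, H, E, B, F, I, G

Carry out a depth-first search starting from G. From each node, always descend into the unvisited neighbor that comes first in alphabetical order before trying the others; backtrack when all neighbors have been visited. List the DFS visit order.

G, D, A, B, H, E, F, J, C, I, K

Visit G
G → D
D → A
A → B
B → H
H → E
E → F
F → J
J → C
C → I
I → K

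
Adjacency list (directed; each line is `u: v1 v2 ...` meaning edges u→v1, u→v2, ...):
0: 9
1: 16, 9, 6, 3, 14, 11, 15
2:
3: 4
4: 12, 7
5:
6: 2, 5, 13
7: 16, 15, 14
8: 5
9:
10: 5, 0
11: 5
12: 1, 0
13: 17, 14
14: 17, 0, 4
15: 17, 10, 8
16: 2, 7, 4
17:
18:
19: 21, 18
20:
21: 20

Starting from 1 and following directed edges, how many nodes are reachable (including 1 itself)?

18

BFS from 1 visits: 1, 16, 15, 14, 11, 9, 6, 3, 7, 4, 2, 17, 10, 8, 0, 5, 13, 12
Reachable nodes: 18 of 22 total.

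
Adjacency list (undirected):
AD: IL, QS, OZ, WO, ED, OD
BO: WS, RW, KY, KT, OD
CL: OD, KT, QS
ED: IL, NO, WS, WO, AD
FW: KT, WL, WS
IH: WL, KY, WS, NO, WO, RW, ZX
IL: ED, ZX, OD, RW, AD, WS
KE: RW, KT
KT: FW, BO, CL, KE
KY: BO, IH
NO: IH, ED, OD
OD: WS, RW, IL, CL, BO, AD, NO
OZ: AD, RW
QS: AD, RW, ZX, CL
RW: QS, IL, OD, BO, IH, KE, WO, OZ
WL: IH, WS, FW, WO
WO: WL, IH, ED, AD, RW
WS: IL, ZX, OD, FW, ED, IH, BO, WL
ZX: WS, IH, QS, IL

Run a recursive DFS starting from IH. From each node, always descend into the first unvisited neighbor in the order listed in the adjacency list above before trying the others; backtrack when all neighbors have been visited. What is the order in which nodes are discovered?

IH → WL → WS → IL → ED → NO → OD → RW → QS → AD → OZ → WO → ZX → CL → KT → FW → BO → KY → KE

Visit IH
IH → WL
WL → WS
WS → IL
IL → ED
ED → NO
NO → OD
OD → RW
RW → QS
QS → AD
AD → OZ
AD → WO
QS → ZX
QS → CL
CL → KT
KT → FW
KT → BO
BO → KY
KT → KE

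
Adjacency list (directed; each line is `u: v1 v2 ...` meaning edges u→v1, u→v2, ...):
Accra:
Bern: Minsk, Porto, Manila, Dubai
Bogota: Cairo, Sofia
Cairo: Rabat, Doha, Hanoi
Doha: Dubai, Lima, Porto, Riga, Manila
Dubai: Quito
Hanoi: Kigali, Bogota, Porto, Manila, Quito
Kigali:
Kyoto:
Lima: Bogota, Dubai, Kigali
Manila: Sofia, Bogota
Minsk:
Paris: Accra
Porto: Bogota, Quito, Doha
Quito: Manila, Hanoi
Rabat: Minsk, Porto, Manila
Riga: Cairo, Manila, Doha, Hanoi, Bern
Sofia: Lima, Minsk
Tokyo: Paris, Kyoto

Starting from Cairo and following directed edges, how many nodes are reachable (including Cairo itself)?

15

BFS from Cairo visits: Cairo, Doha, Hanoi, Rabat, Dubai, Lima, Manila, Porto, Riga, Bogota, Kigali, Quito, Minsk, Sofia, Bern
Reachable nodes: 15 of 19 total.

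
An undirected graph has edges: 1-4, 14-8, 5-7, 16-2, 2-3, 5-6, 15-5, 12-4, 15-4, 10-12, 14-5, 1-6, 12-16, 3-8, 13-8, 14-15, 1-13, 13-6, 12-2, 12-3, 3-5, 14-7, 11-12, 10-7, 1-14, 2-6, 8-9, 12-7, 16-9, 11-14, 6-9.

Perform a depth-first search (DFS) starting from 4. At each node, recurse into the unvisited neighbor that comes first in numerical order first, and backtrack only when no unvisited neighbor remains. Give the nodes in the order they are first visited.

Visit 4
4 → 1
1 → 6
6 → 2
2 → 3
3 → 5
5 → 7
7 → 10
10 → 12
12 → 11
11 → 14
14 → 8
8 → 9
9 → 16
8 → 13
14 → 15

4 1 6 2 3 5 7 10 12 11 14 8 9 16 13 15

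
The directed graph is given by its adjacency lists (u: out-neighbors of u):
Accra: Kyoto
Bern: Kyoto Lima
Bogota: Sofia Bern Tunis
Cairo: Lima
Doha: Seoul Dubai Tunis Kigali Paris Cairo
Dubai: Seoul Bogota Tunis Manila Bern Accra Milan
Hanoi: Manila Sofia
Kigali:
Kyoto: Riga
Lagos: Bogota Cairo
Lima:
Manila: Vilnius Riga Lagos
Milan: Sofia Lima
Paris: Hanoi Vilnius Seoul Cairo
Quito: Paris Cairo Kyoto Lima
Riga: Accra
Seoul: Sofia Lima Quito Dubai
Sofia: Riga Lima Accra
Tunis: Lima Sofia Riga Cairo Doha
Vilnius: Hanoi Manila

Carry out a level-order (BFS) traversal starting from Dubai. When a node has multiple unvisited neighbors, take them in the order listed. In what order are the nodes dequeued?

Visit Dubai; enqueue Seoul, Bogota, Tunis, Manila, Bern, Accra, Milan → queue [Seoul, Bogota, Tunis, Manila, Bern, Accra, Milan]
Visit Seoul; enqueue Sofia, Lima, Quito → queue [Bogota, Tunis, Manila, Bern, Accra, Milan, Sofia, Lima, Quito]
Visit Bogota → queue [Tunis, Manila, Bern, Accra, Milan, Sofia, Lima, Quito]
Visit Tunis; enqueue Riga, Cairo, Doha → queue [Manila, Bern, Accra, Milan, Sofia, Lima, Quito, Riga, Cairo, Doha]
Visit Manila; enqueue Vilnius, Lagos → queue [Bern, Accra, Milan, Sofia, Lima, Quito, Riga, Cairo, Doha, Vilnius, Lagos]
Visit Bern; enqueue Kyoto → queue [Accra, Milan, Sofia, Lima, Quito, Riga, Cairo, Doha, Vilnius, Lagos, Kyoto]
Visit Accra → queue [Milan, Sofia, Lima, Quito, Riga, Cairo, Doha, Vilnius, Lagos, Kyoto]
Visit Milan → queue [Sofia, Lima, Quito, Riga, Cairo, Doha, Vilnius, Lagos, Kyoto]
Visit Sofia → queue [Lima, Quito, Riga, Cairo, Doha, Vilnius, Lagos, Kyoto]
Visit Lima → queue [Quito, Riga, Cairo, Doha, Vilnius, Lagos, Kyoto]
Visit Quito; enqueue Paris → queue [Riga, Cairo, Doha, Vilnius, Lagos, Kyoto, Paris]
Visit Riga → queue [Cairo, Doha, Vilnius, Lagos, Kyoto, Paris]
Visit Cairo → queue [Doha, Vilnius, Lagos, Kyoto, Paris]
Visit Doha; enqueue Kigali → queue [Vilnius, Lagos, Kyoto, Paris, Kigali]
Visit Vilnius; enqueue Hanoi → queue [Lagos, Kyoto, Paris, Kigali, Hanoi]
Visit Lagos → queue [Kyoto, Paris, Kigali, Hanoi]
Visit Kyoto → queue [Paris, Kigali, Hanoi]
Visit Paris → queue [Kigali, Hanoi]
Visit Kigali → queue [Hanoi]
Visit Hanoi → queue []

Dubai, Seoul, Bogota, Tunis, Manila, Bern, Accra, Milan, Sofia, Lima, Quito, Riga, Cairo, Doha, Vilnius, Lagos, Kyoto, Paris, Kigali, Hanoi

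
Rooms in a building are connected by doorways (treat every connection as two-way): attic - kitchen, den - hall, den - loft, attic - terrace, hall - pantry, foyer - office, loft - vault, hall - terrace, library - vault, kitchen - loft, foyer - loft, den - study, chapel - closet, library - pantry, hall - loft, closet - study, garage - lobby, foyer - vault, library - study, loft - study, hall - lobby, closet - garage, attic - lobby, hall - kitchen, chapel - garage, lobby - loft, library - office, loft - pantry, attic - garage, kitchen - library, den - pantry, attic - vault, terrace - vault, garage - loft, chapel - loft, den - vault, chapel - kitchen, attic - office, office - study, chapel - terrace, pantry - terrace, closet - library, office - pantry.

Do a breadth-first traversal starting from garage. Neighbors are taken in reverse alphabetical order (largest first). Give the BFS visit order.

Visit garage; enqueue loft, lobby, closet, chapel, attic → queue [loft, lobby, closet, chapel, attic]
Visit loft; enqueue vault, study, pantry, kitchen, hall, foyer, den → queue [lobby, closet, chapel, attic, vault, study, pantry, kitchen, hall, foyer, den]
Visit lobby → queue [closet, chapel, attic, vault, study, pantry, kitchen, hall, foyer, den]
Visit closet; enqueue library → queue [chapel, attic, vault, study, pantry, kitchen, hall, foyer, den, library]
Visit chapel; enqueue terrace → queue [attic, vault, study, pantry, kitchen, hall, foyer, den, library, terrace]
Visit attic; enqueue office → queue [vault, study, pantry, kitchen, hall, foyer, den, library, terrace, office]
Visit vault → queue [study, pantry, kitchen, hall, foyer, den, library, terrace, office]
Visit study → queue [pantry, kitchen, hall, foyer, den, library, terrace, office]
Visit pantry → queue [kitchen, hall, foyer, den, library, terrace, office]
Visit kitchen → queue [hall, foyer, den, library, terrace, office]
Visit hall → queue [foyer, den, library, terrace, office]
Visit foyer → queue [den, library, terrace, office]
Visit den → queue [library, terrace, office]
Visit library → queue [terrace, office]
Visit terrace → queue [office]
Visit office → queue []

garage, loft, lobby, closet, chapel, attic, vault, study, pantry, kitchen, hall, foyer, den, library, terrace, office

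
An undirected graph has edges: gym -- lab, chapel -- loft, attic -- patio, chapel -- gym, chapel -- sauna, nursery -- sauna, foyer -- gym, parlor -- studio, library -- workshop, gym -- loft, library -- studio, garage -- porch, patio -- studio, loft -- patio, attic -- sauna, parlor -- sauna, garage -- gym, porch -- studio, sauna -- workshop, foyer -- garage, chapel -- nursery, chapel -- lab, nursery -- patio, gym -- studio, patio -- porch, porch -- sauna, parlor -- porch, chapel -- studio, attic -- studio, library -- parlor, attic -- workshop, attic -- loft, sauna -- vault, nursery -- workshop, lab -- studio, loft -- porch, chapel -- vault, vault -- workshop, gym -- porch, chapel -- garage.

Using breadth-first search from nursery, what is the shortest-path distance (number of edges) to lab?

2

Level 0: nursery
Level 1: chapel, patio, sauna, workshop
Level 2: attic, garage, gym, lab, library, loft, parlor, porch, studio, vault
Level 3: foyer
lab first appears at level 2.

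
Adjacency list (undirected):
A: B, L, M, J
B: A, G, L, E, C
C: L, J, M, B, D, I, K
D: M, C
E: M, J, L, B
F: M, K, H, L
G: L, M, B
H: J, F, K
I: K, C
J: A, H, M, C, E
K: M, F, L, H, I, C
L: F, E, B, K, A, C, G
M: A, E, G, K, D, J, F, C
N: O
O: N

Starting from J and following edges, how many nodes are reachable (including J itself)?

13

BFS from J visits: J, A, C, E, H, M, B, L, D, I, K, F, G
Reachable nodes: 13 of 15 total.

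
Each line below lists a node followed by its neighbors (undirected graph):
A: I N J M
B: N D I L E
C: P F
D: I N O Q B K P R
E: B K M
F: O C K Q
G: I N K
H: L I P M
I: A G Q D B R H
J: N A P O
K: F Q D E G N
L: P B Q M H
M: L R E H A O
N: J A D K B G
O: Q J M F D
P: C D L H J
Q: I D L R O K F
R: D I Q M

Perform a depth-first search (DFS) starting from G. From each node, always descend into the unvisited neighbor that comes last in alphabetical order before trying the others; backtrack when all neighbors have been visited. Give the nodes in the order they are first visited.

G N K Q R M O J P L H I D B E A C F

Visit G
G → N
N → K
K → Q
Q → R
R → M
M → O
O → J
J → P
P → L
L → H
H → I
I → D
D → B
B → E
I → A
P → C
C → F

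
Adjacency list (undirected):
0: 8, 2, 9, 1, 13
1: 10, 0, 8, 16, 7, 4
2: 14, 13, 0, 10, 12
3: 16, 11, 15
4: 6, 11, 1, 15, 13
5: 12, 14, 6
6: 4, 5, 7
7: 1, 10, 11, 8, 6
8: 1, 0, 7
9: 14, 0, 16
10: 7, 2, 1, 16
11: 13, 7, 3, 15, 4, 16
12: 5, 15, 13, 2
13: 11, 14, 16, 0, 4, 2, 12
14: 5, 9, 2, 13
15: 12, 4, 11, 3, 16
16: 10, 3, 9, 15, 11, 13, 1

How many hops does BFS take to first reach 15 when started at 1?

2

Level 0: 1
Level 1: 0, 4, 7, 8, 10, 16
Level 2: 2, 3, 6, 9, 11, 13, 15
Level 3: 5, 12, 14
15 first appears at level 2.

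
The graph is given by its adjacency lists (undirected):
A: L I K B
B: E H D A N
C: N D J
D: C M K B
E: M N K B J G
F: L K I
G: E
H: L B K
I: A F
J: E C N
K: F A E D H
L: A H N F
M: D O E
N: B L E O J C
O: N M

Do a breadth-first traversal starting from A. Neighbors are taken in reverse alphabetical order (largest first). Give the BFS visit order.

A, L, K, I, B, N, H, F, E, D, O, J, C, M, G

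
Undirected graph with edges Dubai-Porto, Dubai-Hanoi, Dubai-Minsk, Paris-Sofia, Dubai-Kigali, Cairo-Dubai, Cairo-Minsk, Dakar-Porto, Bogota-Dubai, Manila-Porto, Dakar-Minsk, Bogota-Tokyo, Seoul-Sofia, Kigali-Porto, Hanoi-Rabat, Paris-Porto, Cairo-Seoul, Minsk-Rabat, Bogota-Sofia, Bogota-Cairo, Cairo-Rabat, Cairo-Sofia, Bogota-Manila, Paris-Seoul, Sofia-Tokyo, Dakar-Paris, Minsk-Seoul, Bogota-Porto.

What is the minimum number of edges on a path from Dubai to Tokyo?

Level 0: Dubai
Level 1: Bogota, Cairo, Hanoi, Kigali, Minsk, Porto
Level 2: Dakar, Manila, Paris, Rabat, Seoul, Sofia, Tokyo
Tokyo first appears at level 2.

2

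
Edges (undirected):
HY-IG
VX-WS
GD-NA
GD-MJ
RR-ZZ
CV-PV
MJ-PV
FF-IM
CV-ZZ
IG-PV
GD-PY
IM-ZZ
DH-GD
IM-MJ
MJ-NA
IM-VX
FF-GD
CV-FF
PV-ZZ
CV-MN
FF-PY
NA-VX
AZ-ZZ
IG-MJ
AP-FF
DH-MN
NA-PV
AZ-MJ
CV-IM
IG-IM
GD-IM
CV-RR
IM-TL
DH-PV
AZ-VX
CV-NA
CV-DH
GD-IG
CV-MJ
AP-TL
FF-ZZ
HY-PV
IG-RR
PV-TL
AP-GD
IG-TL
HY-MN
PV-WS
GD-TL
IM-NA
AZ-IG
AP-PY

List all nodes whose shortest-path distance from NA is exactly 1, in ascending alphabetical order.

CV, GD, IM, MJ, PV, VX

Level 0: NA
Level 1: CV, GD, IM, MJ, PV, VX
Level 2: AP, AZ, DH, FF, HY, IG, MN, PY, RR, TL, WS, ZZ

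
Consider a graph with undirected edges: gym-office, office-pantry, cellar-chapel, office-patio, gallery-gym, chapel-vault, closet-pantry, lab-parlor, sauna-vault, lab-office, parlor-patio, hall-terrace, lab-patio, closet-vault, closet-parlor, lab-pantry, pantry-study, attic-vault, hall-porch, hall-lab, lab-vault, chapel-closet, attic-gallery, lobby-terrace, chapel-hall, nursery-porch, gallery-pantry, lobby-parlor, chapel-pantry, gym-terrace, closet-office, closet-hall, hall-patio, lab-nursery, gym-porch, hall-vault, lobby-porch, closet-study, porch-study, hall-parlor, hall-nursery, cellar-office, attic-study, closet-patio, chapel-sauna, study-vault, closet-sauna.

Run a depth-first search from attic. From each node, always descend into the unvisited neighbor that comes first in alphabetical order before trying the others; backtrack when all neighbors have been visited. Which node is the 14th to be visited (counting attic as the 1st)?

patio

Visit attic
attic → gallery
gallery → gym
gym → office
office → cellar
cellar → chapel
chapel → closet
closet → hall
hall → lab
lab → nursery
nursery → porch
porch → lobby
lobby → parlor
parlor → patio
lobby → terrace
porch → study
study → pantry
study → vault
vault → sauna

Visit order: attic, gallery, gym, office, cellar, chapel, closet, hall, lab, nursery, porch, lobby, parlor, patio, terrace, study, pantry, vault, sauna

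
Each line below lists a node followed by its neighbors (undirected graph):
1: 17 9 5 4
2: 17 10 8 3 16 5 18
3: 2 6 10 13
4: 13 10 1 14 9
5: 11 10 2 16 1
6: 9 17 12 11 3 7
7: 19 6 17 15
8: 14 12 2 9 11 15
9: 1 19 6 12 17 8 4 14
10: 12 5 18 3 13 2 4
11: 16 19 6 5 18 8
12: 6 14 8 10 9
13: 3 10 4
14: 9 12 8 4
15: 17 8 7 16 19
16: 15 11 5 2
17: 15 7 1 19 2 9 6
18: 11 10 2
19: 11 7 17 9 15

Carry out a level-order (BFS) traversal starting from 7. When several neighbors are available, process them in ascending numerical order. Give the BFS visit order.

Visit 7; enqueue 6, 15, 17, 19 → queue [6, 15, 17, 19]
Visit 6; enqueue 3, 9, 11, 12 → queue [15, 17, 19, 3, 9, 11, 12]
Visit 15; enqueue 8, 16 → queue [17, 19, 3, 9, 11, 12, 8, 16]
Visit 17; enqueue 1, 2 → queue [19, 3, 9, 11, 12, 8, 16, 1, 2]
Visit 19 → queue [3, 9, 11, 12, 8, 16, 1, 2]
Visit 3; enqueue 10, 13 → queue [9, 11, 12, 8, 16, 1, 2, 10, 13]
Visit 9; enqueue 4, 14 → queue [11, 12, 8, 16, 1, 2, 10, 13, 4, 14]
Visit 11; enqueue 5, 18 → queue [12, 8, 16, 1, 2, 10, 13, 4, 14, 5, 18]
Visit 12 → queue [8, 16, 1, 2, 10, 13, 4, 14, 5, 18]
Visit 8 → queue [16, 1, 2, 10, 13, 4, 14, 5, 18]
Visit 16 → queue [1, 2, 10, 13, 4, 14, 5, 18]
Visit 1 → queue [2, 10, 13, 4, 14, 5, 18]
Visit 2 → queue [10, 13, 4, 14, 5, 18]
Visit 10 → queue [13, 4, 14, 5, 18]
Visit 13 → queue [4, 14, 5, 18]
Visit 4 → queue [14, 5, 18]
Visit 14 → queue [5, 18]
Visit 5 → queue [18]
Visit 18 → queue []

7, 6, 15, 17, 19, 3, 9, 11, 12, 8, 16, 1, 2, 10, 13, 4, 14, 5, 18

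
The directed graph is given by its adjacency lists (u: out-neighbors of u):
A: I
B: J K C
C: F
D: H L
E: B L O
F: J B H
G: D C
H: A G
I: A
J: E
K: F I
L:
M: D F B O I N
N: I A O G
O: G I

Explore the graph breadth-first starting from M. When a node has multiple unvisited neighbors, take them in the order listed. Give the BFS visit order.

Visit M; enqueue D, F, B, O, I, N → queue [D, F, B, O, I, N]
Visit D; enqueue H, L → queue [F, B, O, I, N, H, L]
Visit F; enqueue J → queue [B, O, I, N, H, L, J]
Visit B; enqueue K, C → queue [O, I, N, H, L, J, K, C]
Visit O; enqueue G → queue [I, N, H, L, J, K, C, G]
Visit I; enqueue A → queue [N, H, L, J, K, C, G, A]
Visit N → queue [H, L, J, K, C, G, A]
Visit H → queue [L, J, K, C, G, A]
Visit L → queue [J, K, C, G, A]
Visit J; enqueue E → queue [K, C, G, A, E]
Visit K → queue [C, G, A, E]
Visit C → queue [G, A, E]
Visit G → queue [A, E]
Visit A → queue [E]
Visit E → queue []

M -> D -> F -> B -> O -> I -> N -> H -> L -> J -> K -> C -> G -> A -> E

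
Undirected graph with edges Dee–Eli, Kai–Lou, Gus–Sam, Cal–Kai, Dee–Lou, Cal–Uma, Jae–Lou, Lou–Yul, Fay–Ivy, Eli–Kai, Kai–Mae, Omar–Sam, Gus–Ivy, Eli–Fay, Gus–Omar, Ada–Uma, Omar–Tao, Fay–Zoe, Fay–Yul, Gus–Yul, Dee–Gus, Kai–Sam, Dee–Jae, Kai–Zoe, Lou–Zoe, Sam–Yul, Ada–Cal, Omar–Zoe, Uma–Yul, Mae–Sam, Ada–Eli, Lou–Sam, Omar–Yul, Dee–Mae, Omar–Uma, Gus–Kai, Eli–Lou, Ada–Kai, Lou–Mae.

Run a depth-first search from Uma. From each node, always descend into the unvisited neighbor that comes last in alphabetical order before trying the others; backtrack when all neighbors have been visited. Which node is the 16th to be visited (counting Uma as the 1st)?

Cal

Visit Uma
Uma → Yul
Yul → Sam
Sam → Omar
Omar → Zoe
Zoe → Lou
Lou → Mae
Mae → Kai
Kai → Gus
Gus → Ivy
Ivy → Fay
Fay → Eli
Eli → Dee
Dee → Jae
Eli → Ada
Ada → Cal
Omar → Tao

Visit order: Uma, Yul, Sam, Omar, Zoe, Lou, Mae, Kai, Gus, Ivy, Fay, Eli, Dee, Jae, Ada, Cal, Tao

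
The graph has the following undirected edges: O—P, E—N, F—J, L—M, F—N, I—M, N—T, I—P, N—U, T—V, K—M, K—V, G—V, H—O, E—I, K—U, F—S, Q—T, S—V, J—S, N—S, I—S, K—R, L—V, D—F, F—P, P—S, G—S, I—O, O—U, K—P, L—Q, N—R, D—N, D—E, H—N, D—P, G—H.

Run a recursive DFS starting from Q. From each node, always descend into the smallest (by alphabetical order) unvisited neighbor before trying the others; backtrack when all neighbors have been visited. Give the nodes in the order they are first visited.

Q -> L -> M -> I -> E -> D -> F -> J -> S -> G -> H -> N -> R -> K -> P -> O -> U -> V -> T

Visit Q
Q → L
L → M
M → I
I → E
E → D
D → F
F → J
J → S
S → G
G → H
H → N
N → R
R → K
K → P
P → O
O → U
K → V
V → T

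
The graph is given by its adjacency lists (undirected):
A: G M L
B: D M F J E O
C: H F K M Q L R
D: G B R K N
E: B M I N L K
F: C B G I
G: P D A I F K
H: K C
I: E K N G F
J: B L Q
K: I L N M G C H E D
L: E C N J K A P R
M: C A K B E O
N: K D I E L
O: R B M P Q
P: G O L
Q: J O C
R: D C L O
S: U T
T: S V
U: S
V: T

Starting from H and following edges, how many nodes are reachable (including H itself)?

18

BFS from H visits: H, K, C, I, L, N, M, G, E, D, F, Q, R, J, A, P, B, O
Reachable nodes: 18 of 22 total.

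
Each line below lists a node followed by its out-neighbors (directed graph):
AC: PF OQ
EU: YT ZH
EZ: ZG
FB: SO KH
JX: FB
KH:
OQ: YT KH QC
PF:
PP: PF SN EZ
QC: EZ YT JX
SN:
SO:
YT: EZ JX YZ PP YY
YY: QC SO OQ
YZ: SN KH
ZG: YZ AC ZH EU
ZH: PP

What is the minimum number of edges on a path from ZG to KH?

2

Level 0: ZG
Level 1: AC, EU, YZ, ZH
Level 2: KH, OQ, PF, PP, SN, YT
Level 3: EZ, JX, QC, YY
Level 4: FB, SO
KH first appears at level 2.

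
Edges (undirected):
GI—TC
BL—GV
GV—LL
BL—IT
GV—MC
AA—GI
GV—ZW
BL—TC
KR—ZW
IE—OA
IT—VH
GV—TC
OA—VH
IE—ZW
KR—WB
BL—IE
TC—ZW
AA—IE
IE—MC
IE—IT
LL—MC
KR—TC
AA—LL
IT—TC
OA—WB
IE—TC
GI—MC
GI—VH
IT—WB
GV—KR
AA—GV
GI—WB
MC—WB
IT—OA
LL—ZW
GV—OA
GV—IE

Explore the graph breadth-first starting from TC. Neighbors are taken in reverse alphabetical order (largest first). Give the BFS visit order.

Visit TC; enqueue ZW, KR, IT, IE, GV, GI, BL → queue [ZW, KR, IT, IE, GV, GI, BL]
Visit ZW; enqueue LL → queue [KR, IT, IE, GV, GI, BL, LL]
Visit KR; enqueue WB → queue [IT, IE, GV, GI, BL, LL, WB]
Visit IT; enqueue VH, OA → queue [IE, GV, GI, BL, LL, WB, VH, OA]
Visit IE; enqueue MC, AA → queue [GV, GI, BL, LL, WB, VH, OA, MC, AA]
Visit GV → queue [GI, BL, LL, WB, VH, OA, MC, AA]
Visit GI → queue [BL, LL, WB, VH, OA, MC, AA]
Visit BL → queue [LL, WB, VH, OA, MC, AA]
Visit LL → queue [WB, VH, OA, MC, AA]
Visit WB → queue [VH, OA, MC, AA]
Visit VH → queue [OA, MC, AA]
Visit OA → queue [MC, AA]
Visit MC → queue [AA]
Visit AA → queue []

TC, ZW, KR, IT, IE, GV, GI, BL, LL, WB, VH, OA, MC, AA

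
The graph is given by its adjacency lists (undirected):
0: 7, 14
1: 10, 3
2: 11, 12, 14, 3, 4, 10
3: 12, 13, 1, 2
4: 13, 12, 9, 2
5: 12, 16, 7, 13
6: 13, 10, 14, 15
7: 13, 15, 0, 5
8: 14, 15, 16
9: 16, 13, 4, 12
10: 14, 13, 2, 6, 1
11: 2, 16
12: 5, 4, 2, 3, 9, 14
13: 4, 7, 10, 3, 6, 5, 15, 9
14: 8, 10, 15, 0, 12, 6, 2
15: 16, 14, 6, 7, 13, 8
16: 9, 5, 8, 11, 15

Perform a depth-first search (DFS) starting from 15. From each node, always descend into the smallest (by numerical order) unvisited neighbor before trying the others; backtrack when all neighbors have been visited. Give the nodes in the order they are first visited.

15, 6, 10, 1, 3, 2, 4, 9, 12, 5, 7, 0, 14, 8, 16, 11, 13

Visit 15
15 → 6
6 → 10
10 → 1
1 → 3
3 → 2
2 → 4
4 → 9
9 → 12
12 → 5
5 → 7
7 → 0
0 → 14
14 → 8
8 → 16
16 → 11
7 → 13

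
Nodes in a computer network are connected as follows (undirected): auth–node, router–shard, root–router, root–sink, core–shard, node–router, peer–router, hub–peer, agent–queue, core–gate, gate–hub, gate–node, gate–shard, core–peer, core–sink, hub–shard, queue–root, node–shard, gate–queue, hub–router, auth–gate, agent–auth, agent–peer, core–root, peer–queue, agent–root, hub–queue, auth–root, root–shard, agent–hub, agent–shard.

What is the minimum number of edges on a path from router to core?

Level 0: router
Level 1: hub, node, peer, root, shard
Level 2: agent, auth, core, gate, queue, sink
core first appears at level 2.

2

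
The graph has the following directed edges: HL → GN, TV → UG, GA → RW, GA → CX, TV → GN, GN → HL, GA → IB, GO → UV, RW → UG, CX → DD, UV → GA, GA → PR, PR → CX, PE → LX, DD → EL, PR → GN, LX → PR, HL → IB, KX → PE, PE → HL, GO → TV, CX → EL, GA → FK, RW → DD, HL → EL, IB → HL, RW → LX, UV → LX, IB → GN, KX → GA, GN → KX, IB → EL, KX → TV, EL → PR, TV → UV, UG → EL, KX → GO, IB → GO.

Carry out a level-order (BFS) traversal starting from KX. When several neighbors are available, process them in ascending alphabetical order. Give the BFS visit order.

Visit KX; enqueue GA, GO, PE, TV → queue [GA, GO, PE, TV]
Visit GA; enqueue CX, FK, IB, PR, RW → queue [GO, PE, TV, CX, FK, IB, PR, RW]
Visit GO; enqueue UV → queue [PE, TV, CX, FK, IB, PR, RW, UV]
Visit PE; enqueue HL, LX → queue [TV, CX, FK, IB, PR, RW, UV, HL, LX]
Visit TV; enqueue GN, UG → queue [CX, FK, IB, PR, RW, UV, HL, LX, GN, UG]
Visit CX; enqueue DD, EL → queue [FK, IB, PR, RW, UV, HL, LX, GN, UG, DD, EL]
Visit FK → queue [IB, PR, RW, UV, HL, LX, GN, UG, DD, EL]
Visit IB → queue [PR, RW, UV, HL, LX, GN, UG, DD, EL]
Visit PR → queue [RW, UV, HL, LX, GN, UG, DD, EL]
Visit RW → queue [UV, HL, LX, GN, UG, DD, EL]
Visit UV → queue [HL, LX, GN, UG, DD, EL]
Visit HL → queue [LX, GN, UG, DD, EL]
Visit LX → queue [GN, UG, DD, EL]
Visit GN → queue [UG, DD, EL]
Visit UG → queue [DD, EL]
Visit DD → queue [EL]
Visit EL → queue []

KX, GA, GO, PE, TV, CX, FK, IB, PR, RW, UV, HL, LX, GN, UG, DD, EL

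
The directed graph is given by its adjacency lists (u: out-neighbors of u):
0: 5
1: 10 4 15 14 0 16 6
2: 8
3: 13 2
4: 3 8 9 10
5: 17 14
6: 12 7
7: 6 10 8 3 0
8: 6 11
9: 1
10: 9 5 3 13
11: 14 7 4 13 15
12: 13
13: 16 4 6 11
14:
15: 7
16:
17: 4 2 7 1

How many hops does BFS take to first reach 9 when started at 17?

Level 0: 17
Level 1: 1, 2, 4, 7
Level 2: 0, 3, 6, 8, 9, 10, 14, 15, 16
Level 3: 5, 11, 12, 13
9 first appears at level 2.

2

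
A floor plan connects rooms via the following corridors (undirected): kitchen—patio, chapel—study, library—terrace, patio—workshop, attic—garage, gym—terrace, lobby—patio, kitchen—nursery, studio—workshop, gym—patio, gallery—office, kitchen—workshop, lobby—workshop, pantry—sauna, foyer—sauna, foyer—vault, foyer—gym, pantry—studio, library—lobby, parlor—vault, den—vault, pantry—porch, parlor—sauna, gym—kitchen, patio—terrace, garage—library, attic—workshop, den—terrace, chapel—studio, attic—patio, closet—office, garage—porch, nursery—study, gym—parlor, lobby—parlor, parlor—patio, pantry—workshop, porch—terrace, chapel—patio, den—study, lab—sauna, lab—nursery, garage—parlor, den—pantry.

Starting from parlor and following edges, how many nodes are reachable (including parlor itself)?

21

BFS from parlor visits: parlor, vault, sauna, patio, lobby, gym, garage, foyer, den, pantry, lab, workshop, terrace, kitchen, chapel, attic, library, porch, study, studio, nursery
Reachable nodes: 21 of 24 total.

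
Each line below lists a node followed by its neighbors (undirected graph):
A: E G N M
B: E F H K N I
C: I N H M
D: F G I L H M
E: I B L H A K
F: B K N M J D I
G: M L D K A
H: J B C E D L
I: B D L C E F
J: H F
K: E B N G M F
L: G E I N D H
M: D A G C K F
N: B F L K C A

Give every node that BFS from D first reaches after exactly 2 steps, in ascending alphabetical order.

Level 0: D
Level 1: F, G, H, I, L, M
Level 2: A, B, C, E, J, K, N

A, B, C, E, J, K, N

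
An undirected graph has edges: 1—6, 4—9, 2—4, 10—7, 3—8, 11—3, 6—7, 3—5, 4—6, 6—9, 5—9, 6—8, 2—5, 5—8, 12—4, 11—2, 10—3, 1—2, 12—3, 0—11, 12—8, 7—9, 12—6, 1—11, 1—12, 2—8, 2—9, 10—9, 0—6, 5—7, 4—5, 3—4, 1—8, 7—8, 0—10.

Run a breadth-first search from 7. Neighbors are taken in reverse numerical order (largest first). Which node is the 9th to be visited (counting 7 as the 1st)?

4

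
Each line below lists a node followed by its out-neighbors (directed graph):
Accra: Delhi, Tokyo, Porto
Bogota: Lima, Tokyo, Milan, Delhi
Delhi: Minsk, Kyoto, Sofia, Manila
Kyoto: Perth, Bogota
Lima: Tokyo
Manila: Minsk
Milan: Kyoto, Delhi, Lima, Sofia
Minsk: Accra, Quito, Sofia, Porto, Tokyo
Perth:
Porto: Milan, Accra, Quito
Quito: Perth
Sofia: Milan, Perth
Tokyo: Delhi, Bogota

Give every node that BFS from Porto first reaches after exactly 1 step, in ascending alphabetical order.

Accra, Milan, Quito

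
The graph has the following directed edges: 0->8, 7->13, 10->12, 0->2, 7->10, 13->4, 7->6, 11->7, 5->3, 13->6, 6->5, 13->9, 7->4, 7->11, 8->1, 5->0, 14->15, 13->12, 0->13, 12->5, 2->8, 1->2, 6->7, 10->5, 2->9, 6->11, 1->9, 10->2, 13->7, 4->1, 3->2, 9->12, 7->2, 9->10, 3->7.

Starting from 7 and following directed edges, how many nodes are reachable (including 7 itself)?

BFS from 7 visits: 7, 2, 4, 6, 10, 11, 13, 8, 9, 1, 5, 12, 0, 3
Reachable nodes: 14 of 16 total.

14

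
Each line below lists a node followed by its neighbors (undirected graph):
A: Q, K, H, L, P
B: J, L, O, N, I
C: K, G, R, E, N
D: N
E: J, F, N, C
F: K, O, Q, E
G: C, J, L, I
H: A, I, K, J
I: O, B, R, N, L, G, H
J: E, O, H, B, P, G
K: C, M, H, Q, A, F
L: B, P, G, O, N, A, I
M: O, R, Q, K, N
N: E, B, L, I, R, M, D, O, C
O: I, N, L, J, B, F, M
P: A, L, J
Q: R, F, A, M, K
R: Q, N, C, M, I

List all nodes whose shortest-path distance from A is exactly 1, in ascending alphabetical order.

H, K, L, P, Q

Level 0: A
Level 1: H, K, L, P, Q
Level 2: B, C, F, G, I, J, M, N, O, R
Level 3: D, E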